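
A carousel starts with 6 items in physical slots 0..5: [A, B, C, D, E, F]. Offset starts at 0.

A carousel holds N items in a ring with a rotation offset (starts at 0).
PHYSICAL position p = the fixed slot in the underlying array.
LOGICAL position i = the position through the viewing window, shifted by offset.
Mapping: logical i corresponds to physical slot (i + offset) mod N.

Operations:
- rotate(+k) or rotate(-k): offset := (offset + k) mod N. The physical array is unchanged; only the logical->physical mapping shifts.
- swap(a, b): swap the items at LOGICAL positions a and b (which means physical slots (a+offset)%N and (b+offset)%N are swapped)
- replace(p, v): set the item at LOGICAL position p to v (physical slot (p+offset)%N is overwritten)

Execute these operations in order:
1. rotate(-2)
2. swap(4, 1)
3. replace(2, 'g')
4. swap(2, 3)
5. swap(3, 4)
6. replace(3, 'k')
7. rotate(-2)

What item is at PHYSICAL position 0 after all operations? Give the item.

Answer: B

Derivation:
After op 1 (rotate(-2)): offset=4, physical=[A,B,C,D,E,F], logical=[E,F,A,B,C,D]
After op 2 (swap(4, 1)): offset=4, physical=[A,B,F,D,E,C], logical=[E,C,A,B,F,D]
After op 3 (replace(2, 'g')): offset=4, physical=[g,B,F,D,E,C], logical=[E,C,g,B,F,D]
After op 4 (swap(2, 3)): offset=4, physical=[B,g,F,D,E,C], logical=[E,C,B,g,F,D]
After op 5 (swap(3, 4)): offset=4, physical=[B,F,g,D,E,C], logical=[E,C,B,F,g,D]
After op 6 (replace(3, 'k')): offset=4, physical=[B,k,g,D,E,C], logical=[E,C,B,k,g,D]
After op 7 (rotate(-2)): offset=2, physical=[B,k,g,D,E,C], logical=[g,D,E,C,B,k]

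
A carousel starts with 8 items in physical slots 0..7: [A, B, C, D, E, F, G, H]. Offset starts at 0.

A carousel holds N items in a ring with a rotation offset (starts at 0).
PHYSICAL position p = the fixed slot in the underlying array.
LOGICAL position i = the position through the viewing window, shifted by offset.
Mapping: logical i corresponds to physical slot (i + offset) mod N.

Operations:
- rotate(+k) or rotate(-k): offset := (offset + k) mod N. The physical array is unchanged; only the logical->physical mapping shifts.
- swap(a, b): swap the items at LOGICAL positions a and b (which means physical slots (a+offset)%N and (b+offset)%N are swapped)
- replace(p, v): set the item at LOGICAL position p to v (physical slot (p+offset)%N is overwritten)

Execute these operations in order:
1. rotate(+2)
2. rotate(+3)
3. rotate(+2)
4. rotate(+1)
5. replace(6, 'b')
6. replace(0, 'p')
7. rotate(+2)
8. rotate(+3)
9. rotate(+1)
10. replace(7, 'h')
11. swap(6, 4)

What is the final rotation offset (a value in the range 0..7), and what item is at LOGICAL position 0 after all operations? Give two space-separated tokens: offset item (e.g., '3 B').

Answer: 6 b

Derivation:
After op 1 (rotate(+2)): offset=2, physical=[A,B,C,D,E,F,G,H], logical=[C,D,E,F,G,H,A,B]
After op 2 (rotate(+3)): offset=5, physical=[A,B,C,D,E,F,G,H], logical=[F,G,H,A,B,C,D,E]
After op 3 (rotate(+2)): offset=7, physical=[A,B,C,D,E,F,G,H], logical=[H,A,B,C,D,E,F,G]
After op 4 (rotate(+1)): offset=0, physical=[A,B,C,D,E,F,G,H], logical=[A,B,C,D,E,F,G,H]
After op 5 (replace(6, 'b')): offset=0, physical=[A,B,C,D,E,F,b,H], logical=[A,B,C,D,E,F,b,H]
After op 6 (replace(0, 'p')): offset=0, physical=[p,B,C,D,E,F,b,H], logical=[p,B,C,D,E,F,b,H]
After op 7 (rotate(+2)): offset=2, physical=[p,B,C,D,E,F,b,H], logical=[C,D,E,F,b,H,p,B]
After op 8 (rotate(+3)): offset=5, physical=[p,B,C,D,E,F,b,H], logical=[F,b,H,p,B,C,D,E]
After op 9 (rotate(+1)): offset=6, physical=[p,B,C,D,E,F,b,H], logical=[b,H,p,B,C,D,E,F]
After op 10 (replace(7, 'h')): offset=6, physical=[p,B,C,D,E,h,b,H], logical=[b,H,p,B,C,D,E,h]
After op 11 (swap(6, 4)): offset=6, physical=[p,B,E,D,C,h,b,H], logical=[b,H,p,B,E,D,C,h]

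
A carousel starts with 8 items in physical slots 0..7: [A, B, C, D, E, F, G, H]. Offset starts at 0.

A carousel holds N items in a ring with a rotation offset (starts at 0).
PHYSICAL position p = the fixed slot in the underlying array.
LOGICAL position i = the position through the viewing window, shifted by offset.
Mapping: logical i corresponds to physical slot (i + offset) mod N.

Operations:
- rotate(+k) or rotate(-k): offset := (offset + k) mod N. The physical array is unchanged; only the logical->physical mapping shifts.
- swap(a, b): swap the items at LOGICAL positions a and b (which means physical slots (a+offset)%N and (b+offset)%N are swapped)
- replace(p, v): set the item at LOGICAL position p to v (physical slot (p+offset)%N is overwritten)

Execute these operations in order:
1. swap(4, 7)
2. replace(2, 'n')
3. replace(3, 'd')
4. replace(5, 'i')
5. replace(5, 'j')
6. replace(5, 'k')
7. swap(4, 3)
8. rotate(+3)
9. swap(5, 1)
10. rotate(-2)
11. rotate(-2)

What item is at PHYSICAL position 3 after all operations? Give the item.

After op 1 (swap(4, 7)): offset=0, physical=[A,B,C,D,H,F,G,E], logical=[A,B,C,D,H,F,G,E]
After op 2 (replace(2, 'n')): offset=0, physical=[A,B,n,D,H,F,G,E], logical=[A,B,n,D,H,F,G,E]
After op 3 (replace(3, 'd')): offset=0, physical=[A,B,n,d,H,F,G,E], logical=[A,B,n,d,H,F,G,E]
After op 4 (replace(5, 'i')): offset=0, physical=[A,B,n,d,H,i,G,E], logical=[A,B,n,d,H,i,G,E]
After op 5 (replace(5, 'j')): offset=0, physical=[A,B,n,d,H,j,G,E], logical=[A,B,n,d,H,j,G,E]
After op 6 (replace(5, 'k')): offset=0, physical=[A,B,n,d,H,k,G,E], logical=[A,B,n,d,H,k,G,E]
After op 7 (swap(4, 3)): offset=0, physical=[A,B,n,H,d,k,G,E], logical=[A,B,n,H,d,k,G,E]
After op 8 (rotate(+3)): offset=3, physical=[A,B,n,H,d,k,G,E], logical=[H,d,k,G,E,A,B,n]
After op 9 (swap(5, 1)): offset=3, physical=[d,B,n,H,A,k,G,E], logical=[H,A,k,G,E,d,B,n]
After op 10 (rotate(-2)): offset=1, physical=[d,B,n,H,A,k,G,E], logical=[B,n,H,A,k,G,E,d]
After op 11 (rotate(-2)): offset=7, physical=[d,B,n,H,A,k,G,E], logical=[E,d,B,n,H,A,k,G]

Answer: H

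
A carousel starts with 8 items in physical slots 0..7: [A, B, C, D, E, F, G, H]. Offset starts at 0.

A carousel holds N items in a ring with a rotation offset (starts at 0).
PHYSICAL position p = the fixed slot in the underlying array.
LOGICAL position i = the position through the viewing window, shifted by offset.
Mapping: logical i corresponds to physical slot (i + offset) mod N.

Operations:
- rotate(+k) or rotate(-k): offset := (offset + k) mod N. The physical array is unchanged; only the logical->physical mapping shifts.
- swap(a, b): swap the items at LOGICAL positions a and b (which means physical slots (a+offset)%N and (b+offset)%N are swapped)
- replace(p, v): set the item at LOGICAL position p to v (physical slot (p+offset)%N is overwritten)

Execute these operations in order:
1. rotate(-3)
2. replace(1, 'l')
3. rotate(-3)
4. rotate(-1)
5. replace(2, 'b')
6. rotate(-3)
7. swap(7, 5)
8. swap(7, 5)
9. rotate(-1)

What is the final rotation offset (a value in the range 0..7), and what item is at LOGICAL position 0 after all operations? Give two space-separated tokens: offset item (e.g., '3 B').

Answer: 5 F

Derivation:
After op 1 (rotate(-3)): offset=5, physical=[A,B,C,D,E,F,G,H], logical=[F,G,H,A,B,C,D,E]
After op 2 (replace(1, 'l')): offset=5, physical=[A,B,C,D,E,F,l,H], logical=[F,l,H,A,B,C,D,E]
After op 3 (rotate(-3)): offset=2, physical=[A,B,C,D,E,F,l,H], logical=[C,D,E,F,l,H,A,B]
After op 4 (rotate(-1)): offset=1, physical=[A,B,C,D,E,F,l,H], logical=[B,C,D,E,F,l,H,A]
After op 5 (replace(2, 'b')): offset=1, physical=[A,B,C,b,E,F,l,H], logical=[B,C,b,E,F,l,H,A]
After op 6 (rotate(-3)): offset=6, physical=[A,B,C,b,E,F,l,H], logical=[l,H,A,B,C,b,E,F]
After op 7 (swap(7, 5)): offset=6, physical=[A,B,C,F,E,b,l,H], logical=[l,H,A,B,C,F,E,b]
After op 8 (swap(7, 5)): offset=6, physical=[A,B,C,b,E,F,l,H], logical=[l,H,A,B,C,b,E,F]
After op 9 (rotate(-1)): offset=5, physical=[A,B,C,b,E,F,l,H], logical=[F,l,H,A,B,C,b,E]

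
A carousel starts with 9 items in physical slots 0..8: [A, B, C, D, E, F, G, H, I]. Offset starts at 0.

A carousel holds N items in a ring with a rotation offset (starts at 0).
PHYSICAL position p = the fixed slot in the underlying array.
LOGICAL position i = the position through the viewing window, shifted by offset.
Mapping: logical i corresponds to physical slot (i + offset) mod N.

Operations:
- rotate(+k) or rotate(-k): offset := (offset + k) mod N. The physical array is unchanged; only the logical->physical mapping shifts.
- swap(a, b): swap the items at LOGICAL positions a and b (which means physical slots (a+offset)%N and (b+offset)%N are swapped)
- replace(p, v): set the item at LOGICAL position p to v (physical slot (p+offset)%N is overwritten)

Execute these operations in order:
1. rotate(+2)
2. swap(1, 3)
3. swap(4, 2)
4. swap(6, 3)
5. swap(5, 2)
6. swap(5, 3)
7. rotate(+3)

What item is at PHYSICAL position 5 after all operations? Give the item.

Answer: G

Derivation:
After op 1 (rotate(+2)): offset=2, physical=[A,B,C,D,E,F,G,H,I], logical=[C,D,E,F,G,H,I,A,B]
After op 2 (swap(1, 3)): offset=2, physical=[A,B,C,F,E,D,G,H,I], logical=[C,F,E,D,G,H,I,A,B]
After op 3 (swap(4, 2)): offset=2, physical=[A,B,C,F,G,D,E,H,I], logical=[C,F,G,D,E,H,I,A,B]
After op 4 (swap(6, 3)): offset=2, physical=[A,B,C,F,G,I,E,H,D], logical=[C,F,G,I,E,H,D,A,B]
After op 5 (swap(5, 2)): offset=2, physical=[A,B,C,F,H,I,E,G,D], logical=[C,F,H,I,E,G,D,A,B]
After op 6 (swap(5, 3)): offset=2, physical=[A,B,C,F,H,G,E,I,D], logical=[C,F,H,G,E,I,D,A,B]
After op 7 (rotate(+3)): offset=5, physical=[A,B,C,F,H,G,E,I,D], logical=[G,E,I,D,A,B,C,F,H]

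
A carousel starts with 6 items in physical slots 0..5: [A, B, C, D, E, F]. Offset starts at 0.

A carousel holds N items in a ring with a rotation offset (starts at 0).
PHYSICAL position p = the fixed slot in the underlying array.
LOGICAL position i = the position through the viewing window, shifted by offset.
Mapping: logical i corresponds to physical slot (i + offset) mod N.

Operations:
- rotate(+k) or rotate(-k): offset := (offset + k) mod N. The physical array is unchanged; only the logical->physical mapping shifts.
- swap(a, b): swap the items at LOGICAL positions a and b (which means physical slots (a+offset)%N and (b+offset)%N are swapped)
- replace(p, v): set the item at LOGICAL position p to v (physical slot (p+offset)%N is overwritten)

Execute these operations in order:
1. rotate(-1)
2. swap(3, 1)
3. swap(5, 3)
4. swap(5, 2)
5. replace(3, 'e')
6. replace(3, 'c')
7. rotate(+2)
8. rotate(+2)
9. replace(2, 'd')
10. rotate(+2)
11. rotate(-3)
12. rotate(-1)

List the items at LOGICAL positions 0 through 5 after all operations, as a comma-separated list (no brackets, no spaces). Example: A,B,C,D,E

After op 1 (rotate(-1)): offset=5, physical=[A,B,C,D,E,F], logical=[F,A,B,C,D,E]
After op 2 (swap(3, 1)): offset=5, physical=[C,B,A,D,E,F], logical=[F,C,B,A,D,E]
After op 3 (swap(5, 3)): offset=5, physical=[C,B,E,D,A,F], logical=[F,C,B,E,D,A]
After op 4 (swap(5, 2)): offset=5, physical=[C,A,E,D,B,F], logical=[F,C,A,E,D,B]
After op 5 (replace(3, 'e')): offset=5, physical=[C,A,e,D,B,F], logical=[F,C,A,e,D,B]
After op 6 (replace(3, 'c')): offset=5, physical=[C,A,c,D,B,F], logical=[F,C,A,c,D,B]
After op 7 (rotate(+2)): offset=1, physical=[C,A,c,D,B,F], logical=[A,c,D,B,F,C]
After op 8 (rotate(+2)): offset=3, physical=[C,A,c,D,B,F], logical=[D,B,F,C,A,c]
After op 9 (replace(2, 'd')): offset=3, physical=[C,A,c,D,B,d], logical=[D,B,d,C,A,c]
After op 10 (rotate(+2)): offset=5, physical=[C,A,c,D,B,d], logical=[d,C,A,c,D,B]
After op 11 (rotate(-3)): offset=2, physical=[C,A,c,D,B,d], logical=[c,D,B,d,C,A]
After op 12 (rotate(-1)): offset=1, physical=[C,A,c,D,B,d], logical=[A,c,D,B,d,C]

Answer: A,c,D,B,d,C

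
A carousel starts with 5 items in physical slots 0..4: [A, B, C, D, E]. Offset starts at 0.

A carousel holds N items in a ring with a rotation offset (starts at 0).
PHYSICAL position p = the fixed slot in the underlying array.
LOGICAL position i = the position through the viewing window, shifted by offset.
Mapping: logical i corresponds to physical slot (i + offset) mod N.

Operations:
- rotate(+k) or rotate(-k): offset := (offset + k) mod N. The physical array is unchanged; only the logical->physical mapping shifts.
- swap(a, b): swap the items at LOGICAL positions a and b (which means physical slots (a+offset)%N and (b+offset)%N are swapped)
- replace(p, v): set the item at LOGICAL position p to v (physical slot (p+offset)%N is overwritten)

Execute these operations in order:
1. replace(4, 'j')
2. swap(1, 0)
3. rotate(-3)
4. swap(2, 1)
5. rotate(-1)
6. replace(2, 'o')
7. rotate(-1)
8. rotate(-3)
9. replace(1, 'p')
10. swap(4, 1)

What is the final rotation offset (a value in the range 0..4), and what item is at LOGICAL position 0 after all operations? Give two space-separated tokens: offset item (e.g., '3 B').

Answer: 2 C

Derivation:
After op 1 (replace(4, 'j')): offset=0, physical=[A,B,C,D,j], logical=[A,B,C,D,j]
After op 2 (swap(1, 0)): offset=0, physical=[B,A,C,D,j], logical=[B,A,C,D,j]
After op 3 (rotate(-3)): offset=2, physical=[B,A,C,D,j], logical=[C,D,j,B,A]
After op 4 (swap(2, 1)): offset=2, physical=[B,A,C,j,D], logical=[C,j,D,B,A]
After op 5 (rotate(-1)): offset=1, physical=[B,A,C,j,D], logical=[A,C,j,D,B]
After op 6 (replace(2, 'o')): offset=1, physical=[B,A,C,o,D], logical=[A,C,o,D,B]
After op 7 (rotate(-1)): offset=0, physical=[B,A,C,o,D], logical=[B,A,C,o,D]
After op 8 (rotate(-3)): offset=2, physical=[B,A,C,o,D], logical=[C,o,D,B,A]
After op 9 (replace(1, 'p')): offset=2, physical=[B,A,C,p,D], logical=[C,p,D,B,A]
After op 10 (swap(4, 1)): offset=2, physical=[B,p,C,A,D], logical=[C,A,D,B,p]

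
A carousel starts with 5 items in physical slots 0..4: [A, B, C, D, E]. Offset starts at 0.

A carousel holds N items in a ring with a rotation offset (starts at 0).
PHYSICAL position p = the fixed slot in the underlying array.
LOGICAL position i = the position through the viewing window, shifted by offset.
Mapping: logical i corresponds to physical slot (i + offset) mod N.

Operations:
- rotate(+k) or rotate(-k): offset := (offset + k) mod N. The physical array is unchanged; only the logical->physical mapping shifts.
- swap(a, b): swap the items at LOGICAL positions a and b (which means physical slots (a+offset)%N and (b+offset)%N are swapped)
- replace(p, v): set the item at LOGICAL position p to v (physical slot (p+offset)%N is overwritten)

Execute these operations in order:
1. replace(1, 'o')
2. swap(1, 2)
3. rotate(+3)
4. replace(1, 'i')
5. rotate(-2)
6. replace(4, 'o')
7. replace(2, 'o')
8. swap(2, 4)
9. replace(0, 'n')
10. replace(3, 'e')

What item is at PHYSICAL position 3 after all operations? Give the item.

Answer: o

Derivation:
After op 1 (replace(1, 'o')): offset=0, physical=[A,o,C,D,E], logical=[A,o,C,D,E]
After op 2 (swap(1, 2)): offset=0, physical=[A,C,o,D,E], logical=[A,C,o,D,E]
After op 3 (rotate(+3)): offset=3, physical=[A,C,o,D,E], logical=[D,E,A,C,o]
After op 4 (replace(1, 'i')): offset=3, physical=[A,C,o,D,i], logical=[D,i,A,C,o]
After op 5 (rotate(-2)): offset=1, physical=[A,C,o,D,i], logical=[C,o,D,i,A]
After op 6 (replace(4, 'o')): offset=1, physical=[o,C,o,D,i], logical=[C,o,D,i,o]
After op 7 (replace(2, 'o')): offset=1, physical=[o,C,o,o,i], logical=[C,o,o,i,o]
After op 8 (swap(2, 4)): offset=1, physical=[o,C,o,o,i], logical=[C,o,o,i,o]
After op 9 (replace(0, 'n')): offset=1, physical=[o,n,o,o,i], logical=[n,o,o,i,o]
After op 10 (replace(3, 'e')): offset=1, physical=[o,n,o,o,e], logical=[n,o,o,e,o]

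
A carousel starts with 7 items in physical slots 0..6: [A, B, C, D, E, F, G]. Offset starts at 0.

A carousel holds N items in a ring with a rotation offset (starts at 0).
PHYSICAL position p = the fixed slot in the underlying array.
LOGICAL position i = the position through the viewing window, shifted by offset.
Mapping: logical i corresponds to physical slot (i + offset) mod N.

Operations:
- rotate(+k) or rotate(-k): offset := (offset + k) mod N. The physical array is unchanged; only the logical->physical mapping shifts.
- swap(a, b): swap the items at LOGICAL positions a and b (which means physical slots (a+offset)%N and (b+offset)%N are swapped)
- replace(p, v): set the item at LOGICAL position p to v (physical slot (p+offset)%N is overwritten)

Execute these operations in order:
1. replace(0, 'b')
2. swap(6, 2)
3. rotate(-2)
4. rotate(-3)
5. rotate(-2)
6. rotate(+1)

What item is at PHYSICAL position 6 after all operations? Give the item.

Answer: C

Derivation:
After op 1 (replace(0, 'b')): offset=0, physical=[b,B,C,D,E,F,G], logical=[b,B,C,D,E,F,G]
After op 2 (swap(6, 2)): offset=0, physical=[b,B,G,D,E,F,C], logical=[b,B,G,D,E,F,C]
After op 3 (rotate(-2)): offset=5, physical=[b,B,G,D,E,F,C], logical=[F,C,b,B,G,D,E]
After op 4 (rotate(-3)): offset=2, physical=[b,B,G,D,E,F,C], logical=[G,D,E,F,C,b,B]
After op 5 (rotate(-2)): offset=0, physical=[b,B,G,D,E,F,C], logical=[b,B,G,D,E,F,C]
After op 6 (rotate(+1)): offset=1, physical=[b,B,G,D,E,F,C], logical=[B,G,D,E,F,C,b]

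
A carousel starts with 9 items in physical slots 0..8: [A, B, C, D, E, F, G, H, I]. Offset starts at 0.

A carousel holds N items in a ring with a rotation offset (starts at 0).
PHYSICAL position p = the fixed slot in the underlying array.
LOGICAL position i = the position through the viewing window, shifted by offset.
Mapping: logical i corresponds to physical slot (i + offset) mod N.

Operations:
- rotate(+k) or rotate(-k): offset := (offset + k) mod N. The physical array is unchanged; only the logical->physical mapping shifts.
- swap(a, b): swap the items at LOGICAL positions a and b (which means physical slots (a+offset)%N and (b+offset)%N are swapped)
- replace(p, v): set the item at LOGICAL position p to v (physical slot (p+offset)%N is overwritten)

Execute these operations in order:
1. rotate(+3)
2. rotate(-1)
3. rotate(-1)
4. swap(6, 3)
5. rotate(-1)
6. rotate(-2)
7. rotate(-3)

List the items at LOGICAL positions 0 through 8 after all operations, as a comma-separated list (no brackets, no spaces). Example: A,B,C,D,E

Answer: H,F,G,E,I,A,B,C,D

Derivation:
After op 1 (rotate(+3)): offset=3, physical=[A,B,C,D,E,F,G,H,I], logical=[D,E,F,G,H,I,A,B,C]
After op 2 (rotate(-1)): offset=2, physical=[A,B,C,D,E,F,G,H,I], logical=[C,D,E,F,G,H,I,A,B]
After op 3 (rotate(-1)): offset=1, physical=[A,B,C,D,E,F,G,H,I], logical=[B,C,D,E,F,G,H,I,A]
After op 4 (swap(6, 3)): offset=1, physical=[A,B,C,D,H,F,G,E,I], logical=[B,C,D,H,F,G,E,I,A]
After op 5 (rotate(-1)): offset=0, physical=[A,B,C,D,H,F,G,E,I], logical=[A,B,C,D,H,F,G,E,I]
After op 6 (rotate(-2)): offset=7, physical=[A,B,C,D,H,F,G,E,I], logical=[E,I,A,B,C,D,H,F,G]
After op 7 (rotate(-3)): offset=4, physical=[A,B,C,D,H,F,G,E,I], logical=[H,F,G,E,I,A,B,C,D]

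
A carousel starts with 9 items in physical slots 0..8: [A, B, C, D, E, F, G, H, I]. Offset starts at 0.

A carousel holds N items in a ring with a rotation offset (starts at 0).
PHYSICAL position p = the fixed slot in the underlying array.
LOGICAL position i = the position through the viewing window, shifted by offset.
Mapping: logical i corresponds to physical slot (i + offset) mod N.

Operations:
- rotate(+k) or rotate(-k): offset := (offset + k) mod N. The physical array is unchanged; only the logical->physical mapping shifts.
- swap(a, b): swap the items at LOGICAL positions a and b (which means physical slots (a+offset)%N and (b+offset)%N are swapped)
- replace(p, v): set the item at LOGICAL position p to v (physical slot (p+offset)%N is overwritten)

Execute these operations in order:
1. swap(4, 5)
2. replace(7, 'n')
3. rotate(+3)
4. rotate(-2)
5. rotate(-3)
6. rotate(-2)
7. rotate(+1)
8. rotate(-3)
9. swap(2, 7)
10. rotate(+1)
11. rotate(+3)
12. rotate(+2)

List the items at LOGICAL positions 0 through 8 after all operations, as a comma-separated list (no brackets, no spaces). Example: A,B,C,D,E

Answer: A,E,C,D,F,B,G,n,I

Derivation:
After op 1 (swap(4, 5)): offset=0, physical=[A,B,C,D,F,E,G,H,I], logical=[A,B,C,D,F,E,G,H,I]
After op 2 (replace(7, 'n')): offset=0, physical=[A,B,C,D,F,E,G,n,I], logical=[A,B,C,D,F,E,G,n,I]
After op 3 (rotate(+3)): offset=3, physical=[A,B,C,D,F,E,G,n,I], logical=[D,F,E,G,n,I,A,B,C]
After op 4 (rotate(-2)): offset=1, physical=[A,B,C,D,F,E,G,n,I], logical=[B,C,D,F,E,G,n,I,A]
After op 5 (rotate(-3)): offset=7, physical=[A,B,C,D,F,E,G,n,I], logical=[n,I,A,B,C,D,F,E,G]
After op 6 (rotate(-2)): offset=5, physical=[A,B,C,D,F,E,G,n,I], logical=[E,G,n,I,A,B,C,D,F]
After op 7 (rotate(+1)): offset=6, physical=[A,B,C,D,F,E,G,n,I], logical=[G,n,I,A,B,C,D,F,E]
After op 8 (rotate(-3)): offset=3, physical=[A,B,C,D,F,E,G,n,I], logical=[D,F,E,G,n,I,A,B,C]
After op 9 (swap(2, 7)): offset=3, physical=[A,E,C,D,F,B,G,n,I], logical=[D,F,B,G,n,I,A,E,C]
After op 10 (rotate(+1)): offset=4, physical=[A,E,C,D,F,B,G,n,I], logical=[F,B,G,n,I,A,E,C,D]
After op 11 (rotate(+3)): offset=7, physical=[A,E,C,D,F,B,G,n,I], logical=[n,I,A,E,C,D,F,B,G]
After op 12 (rotate(+2)): offset=0, physical=[A,E,C,D,F,B,G,n,I], logical=[A,E,C,D,F,B,G,n,I]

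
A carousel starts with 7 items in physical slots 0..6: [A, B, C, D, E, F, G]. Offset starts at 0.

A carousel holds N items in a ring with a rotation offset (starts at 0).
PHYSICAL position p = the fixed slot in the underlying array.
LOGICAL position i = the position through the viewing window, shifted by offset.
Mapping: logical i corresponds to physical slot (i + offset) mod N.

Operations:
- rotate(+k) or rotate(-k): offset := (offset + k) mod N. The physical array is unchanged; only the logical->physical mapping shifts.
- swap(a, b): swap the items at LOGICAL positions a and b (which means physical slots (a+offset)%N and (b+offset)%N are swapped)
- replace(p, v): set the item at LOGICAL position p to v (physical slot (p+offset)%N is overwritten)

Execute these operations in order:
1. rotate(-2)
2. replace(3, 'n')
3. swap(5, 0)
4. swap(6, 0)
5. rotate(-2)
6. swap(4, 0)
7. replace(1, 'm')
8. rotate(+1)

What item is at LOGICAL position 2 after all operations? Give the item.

After op 1 (rotate(-2)): offset=5, physical=[A,B,C,D,E,F,G], logical=[F,G,A,B,C,D,E]
After op 2 (replace(3, 'n')): offset=5, physical=[A,n,C,D,E,F,G], logical=[F,G,A,n,C,D,E]
After op 3 (swap(5, 0)): offset=5, physical=[A,n,C,F,E,D,G], logical=[D,G,A,n,C,F,E]
After op 4 (swap(6, 0)): offset=5, physical=[A,n,C,F,D,E,G], logical=[E,G,A,n,C,F,D]
After op 5 (rotate(-2)): offset=3, physical=[A,n,C,F,D,E,G], logical=[F,D,E,G,A,n,C]
After op 6 (swap(4, 0)): offset=3, physical=[F,n,C,A,D,E,G], logical=[A,D,E,G,F,n,C]
After op 7 (replace(1, 'm')): offset=3, physical=[F,n,C,A,m,E,G], logical=[A,m,E,G,F,n,C]
After op 8 (rotate(+1)): offset=4, physical=[F,n,C,A,m,E,G], logical=[m,E,G,F,n,C,A]

Answer: G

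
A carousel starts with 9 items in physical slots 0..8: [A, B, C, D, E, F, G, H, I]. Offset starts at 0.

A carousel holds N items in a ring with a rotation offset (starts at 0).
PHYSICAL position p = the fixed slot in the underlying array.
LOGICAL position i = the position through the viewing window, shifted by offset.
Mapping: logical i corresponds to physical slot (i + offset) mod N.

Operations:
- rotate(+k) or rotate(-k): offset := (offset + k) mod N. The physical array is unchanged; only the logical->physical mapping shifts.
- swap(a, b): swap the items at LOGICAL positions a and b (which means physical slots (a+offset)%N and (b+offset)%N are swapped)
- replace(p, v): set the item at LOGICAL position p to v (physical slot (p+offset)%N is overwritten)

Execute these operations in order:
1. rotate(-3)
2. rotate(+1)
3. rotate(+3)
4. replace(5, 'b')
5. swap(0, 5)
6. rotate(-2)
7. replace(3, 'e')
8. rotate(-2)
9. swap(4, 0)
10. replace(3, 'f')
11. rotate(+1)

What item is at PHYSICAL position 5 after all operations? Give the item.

After op 1 (rotate(-3)): offset=6, physical=[A,B,C,D,E,F,G,H,I], logical=[G,H,I,A,B,C,D,E,F]
After op 2 (rotate(+1)): offset=7, physical=[A,B,C,D,E,F,G,H,I], logical=[H,I,A,B,C,D,E,F,G]
After op 3 (rotate(+3)): offset=1, physical=[A,B,C,D,E,F,G,H,I], logical=[B,C,D,E,F,G,H,I,A]
After op 4 (replace(5, 'b')): offset=1, physical=[A,B,C,D,E,F,b,H,I], logical=[B,C,D,E,F,b,H,I,A]
After op 5 (swap(0, 5)): offset=1, physical=[A,b,C,D,E,F,B,H,I], logical=[b,C,D,E,F,B,H,I,A]
After op 6 (rotate(-2)): offset=8, physical=[A,b,C,D,E,F,B,H,I], logical=[I,A,b,C,D,E,F,B,H]
After op 7 (replace(3, 'e')): offset=8, physical=[A,b,e,D,E,F,B,H,I], logical=[I,A,b,e,D,E,F,B,H]
After op 8 (rotate(-2)): offset=6, physical=[A,b,e,D,E,F,B,H,I], logical=[B,H,I,A,b,e,D,E,F]
After op 9 (swap(4, 0)): offset=6, physical=[A,B,e,D,E,F,b,H,I], logical=[b,H,I,A,B,e,D,E,F]
After op 10 (replace(3, 'f')): offset=6, physical=[f,B,e,D,E,F,b,H,I], logical=[b,H,I,f,B,e,D,E,F]
After op 11 (rotate(+1)): offset=7, physical=[f,B,e,D,E,F,b,H,I], logical=[H,I,f,B,e,D,E,F,b]

Answer: F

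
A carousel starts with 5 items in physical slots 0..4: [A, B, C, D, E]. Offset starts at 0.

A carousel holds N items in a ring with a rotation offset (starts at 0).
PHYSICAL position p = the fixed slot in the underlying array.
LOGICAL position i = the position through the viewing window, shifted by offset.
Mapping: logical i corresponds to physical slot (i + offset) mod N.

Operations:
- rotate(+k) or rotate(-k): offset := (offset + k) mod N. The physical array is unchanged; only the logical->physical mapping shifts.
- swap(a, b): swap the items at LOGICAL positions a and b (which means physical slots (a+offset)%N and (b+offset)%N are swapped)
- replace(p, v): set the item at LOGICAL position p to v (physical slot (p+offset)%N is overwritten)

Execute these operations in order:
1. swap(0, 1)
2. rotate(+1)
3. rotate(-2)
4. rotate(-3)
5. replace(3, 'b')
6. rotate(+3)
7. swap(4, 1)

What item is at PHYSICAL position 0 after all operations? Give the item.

After op 1 (swap(0, 1)): offset=0, physical=[B,A,C,D,E], logical=[B,A,C,D,E]
After op 2 (rotate(+1)): offset=1, physical=[B,A,C,D,E], logical=[A,C,D,E,B]
After op 3 (rotate(-2)): offset=4, physical=[B,A,C,D,E], logical=[E,B,A,C,D]
After op 4 (rotate(-3)): offset=1, physical=[B,A,C,D,E], logical=[A,C,D,E,B]
After op 5 (replace(3, 'b')): offset=1, physical=[B,A,C,D,b], logical=[A,C,D,b,B]
After op 6 (rotate(+3)): offset=4, physical=[B,A,C,D,b], logical=[b,B,A,C,D]
After op 7 (swap(4, 1)): offset=4, physical=[D,A,C,B,b], logical=[b,D,A,C,B]

Answer: D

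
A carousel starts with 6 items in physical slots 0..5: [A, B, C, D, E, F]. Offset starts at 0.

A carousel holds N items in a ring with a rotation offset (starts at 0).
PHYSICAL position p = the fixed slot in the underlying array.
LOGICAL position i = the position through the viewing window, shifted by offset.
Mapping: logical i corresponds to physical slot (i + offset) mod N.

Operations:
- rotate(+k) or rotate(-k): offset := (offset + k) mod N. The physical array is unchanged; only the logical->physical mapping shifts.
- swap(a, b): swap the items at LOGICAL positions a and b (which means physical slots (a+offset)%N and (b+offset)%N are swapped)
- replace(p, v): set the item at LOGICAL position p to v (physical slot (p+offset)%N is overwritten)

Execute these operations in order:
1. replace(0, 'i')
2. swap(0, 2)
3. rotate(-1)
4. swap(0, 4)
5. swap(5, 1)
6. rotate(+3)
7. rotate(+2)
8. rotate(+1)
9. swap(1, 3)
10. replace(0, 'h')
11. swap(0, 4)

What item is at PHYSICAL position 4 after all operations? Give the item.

Answer: C

Derivation:
After op 1 (replace(0, 'i')): offset=0, physical=[i,B,C,D,E,F], logical=[i,B,C,D,E,F]
After op 2 (swap(0, 2)): offset=0, physical=[C,B,i,D,E,F], logical=[C,B,i,D,E,F]
After op 3 (rotate(-1)): offset=5, physical=[C,B,i,D,E,F], logical=[F,C,B,i,D,E]
After op 4 (swap(0, 4)): offset=5, physical=[C,B,i,F,E,D], logical=[D,C,B,i,F,E]
After op 5 (swap(5, 1)): offset=5, physical=[E,B,i,F,C,D], logical=[D,E,B,i,F,C]
After op 6 (rotate(+3)): offset=2, physical=[E,B,i,F,C,D], logical=[i,F,C,D,E,B]
After op 7 (rotate(+2)): offset=4, physical=[E,B,i,F,C,D], logical=[C,D,E,B,i,F]
After op 8 (rotate(+1)): offset=5, physical=[E,B,i,F,C,D], logical=[D,E,B,i,F,C]
After op 9 (swap(1, 3)): offset=5, physical=[i,B,E,F,C,D], logical=[D,i,B,E,F,C]
After op 10 (replace(0, 'h')): offset=5, physical=[i,B,E,F,C,h], logical=[h,i,B,E,F,C]
After op 11 (swap(0, 4)): offset=5, physical=[i,B,E,h,C,F], logical=[F,i,B,E,h,C]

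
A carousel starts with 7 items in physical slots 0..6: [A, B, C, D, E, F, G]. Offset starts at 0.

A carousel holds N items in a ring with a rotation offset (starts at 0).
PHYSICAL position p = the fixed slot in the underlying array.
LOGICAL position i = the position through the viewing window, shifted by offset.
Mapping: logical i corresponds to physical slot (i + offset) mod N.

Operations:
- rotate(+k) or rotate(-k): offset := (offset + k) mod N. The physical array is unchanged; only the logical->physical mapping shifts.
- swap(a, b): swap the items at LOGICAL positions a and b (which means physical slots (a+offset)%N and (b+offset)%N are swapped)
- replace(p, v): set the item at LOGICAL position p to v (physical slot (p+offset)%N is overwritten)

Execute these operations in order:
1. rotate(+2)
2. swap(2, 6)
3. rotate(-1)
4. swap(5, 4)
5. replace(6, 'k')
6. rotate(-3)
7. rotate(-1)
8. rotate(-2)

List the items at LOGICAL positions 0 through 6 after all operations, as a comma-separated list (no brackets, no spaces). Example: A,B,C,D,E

Answer: C,D,B,G,F,k,E

Derivation:
After op 1 (rotate(+2)): offset=2, physical=[A,B,C,D,E,F,G], logical=[C,D,E,F,G,A,B]
After op 2 (swap(2, 6)): offset=2, physical=[A,E,C,D,B,F,G], logical=[C,D,B,F,G,A,E]
After op 3 (rotate(-1)): offset=1, physical=[A,E,C,D,B,F,G], logical=[E,C,D,B,F,G,A]
After op 4 (swap(5, 4)): offset=1, physical=[A,E,C,D,B,G,F], logical=[E,C,D,B,G,F,A]
After op 5 (replace(6, 'k')): offset=1, physical=[k,E,C,D,B,G,F], logical=[E,C,D,B,G,F,k]
After op 6 (rotate(-3)): offset=5, physical=[k,E,C,D,B,G,F], logical=[G,F,k,E,C,D,B]
After op 7 (rotate(-1)): offset=4, physical=[k,E,C,D,B,G,F], logical=[B,G,F,k,E,C,D]
After op 8 (rotate(-2)): offset=2, physical=[k,E,C,D,B,G,F], logical=[C,D,B,G,F,k,E]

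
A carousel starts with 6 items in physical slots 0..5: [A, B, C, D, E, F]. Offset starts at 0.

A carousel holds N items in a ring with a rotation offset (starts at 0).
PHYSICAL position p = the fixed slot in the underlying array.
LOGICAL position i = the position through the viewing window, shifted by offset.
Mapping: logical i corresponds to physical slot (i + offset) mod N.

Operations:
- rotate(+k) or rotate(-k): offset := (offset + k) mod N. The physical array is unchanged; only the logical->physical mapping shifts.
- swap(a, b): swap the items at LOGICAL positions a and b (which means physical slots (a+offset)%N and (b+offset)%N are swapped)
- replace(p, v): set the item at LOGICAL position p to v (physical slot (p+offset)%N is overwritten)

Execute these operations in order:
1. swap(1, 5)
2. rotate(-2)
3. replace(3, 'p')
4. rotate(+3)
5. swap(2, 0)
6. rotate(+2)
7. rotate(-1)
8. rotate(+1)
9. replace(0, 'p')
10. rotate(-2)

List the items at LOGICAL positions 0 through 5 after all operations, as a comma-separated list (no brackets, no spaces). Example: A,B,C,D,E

Answer: D,C,p,E,B,A

Derivation:
After op 1 (swap(1, 5)): offset=0, physical=[A,F,C,D,E,B], logical=[A,F,C,D,E,B]
After op 2 (rotate(-2)): offset=4, physical=[A,F,C,D,E,B], logical=[E,B,A,F,C,D]
After op 3 (replace(3, 'p')): offset=4, physical=[A,p,C,D,E,B], logical=[E,B,A,p,C,D]
After op 4 (rotate(+3)): offset=1, physical=[A,p,C,D,E,B], logical=[p,C,D,E,B,A]
After op 5 (swap(2, 0)): offset=1, physical=[A,D,C,p,E,B], logical=[D,C,p,E,B,A]
After op 6 (rotate(+2)): offset=3, physical=[A,D,C,p,E,B], logical=[p,E,B,A,D,C]
After op 7 (rotate(-1)): offset=2, physical=[A,D,C,p,E,B], logical=[C,p,E,B,A,D]
After op 8 (rotate(+1)): offset=3, physical=[A,D,C,p,E,B], logical=[p,E,B,A,D,C]
After op 9 (replace(0, 'p')): offset=3, physical=[A,D,C,p,E,B], logical=[p,E,B,A,D,C]
After op 10 (rotate(-2)): offset=1, physical=[A,D,C,p,E,B], logical=[D,C,p,E,B,A]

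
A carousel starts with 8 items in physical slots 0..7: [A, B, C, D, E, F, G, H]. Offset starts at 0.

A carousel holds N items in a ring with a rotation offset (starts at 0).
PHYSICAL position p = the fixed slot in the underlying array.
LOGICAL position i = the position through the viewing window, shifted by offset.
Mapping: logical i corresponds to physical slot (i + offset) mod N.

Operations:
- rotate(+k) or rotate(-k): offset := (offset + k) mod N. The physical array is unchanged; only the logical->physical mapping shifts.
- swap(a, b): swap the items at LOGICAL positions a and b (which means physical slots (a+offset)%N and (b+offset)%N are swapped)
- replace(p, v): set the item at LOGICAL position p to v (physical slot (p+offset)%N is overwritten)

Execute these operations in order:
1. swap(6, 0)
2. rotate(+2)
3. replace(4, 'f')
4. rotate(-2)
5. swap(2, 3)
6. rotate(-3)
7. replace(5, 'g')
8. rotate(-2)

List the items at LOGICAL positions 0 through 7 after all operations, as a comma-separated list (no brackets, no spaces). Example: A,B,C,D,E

After op 1 (swap(6, 0)): offset=0, physical=[G,B,C,D,E,F,A,H], logical=[G,B,C,D,E,F,A,H]
After op 2 (rotate(+2)): offset=2, physical=[G,B,C,D,E,F,A,H], logical=[C,D,E,F,A,H,G,B]
After op 3 (replace(4, 'f')): offset=2, physical=[G,B,C,D,E,F,f,H], logical=[C,D,E,F,f,H,G,B]
After op 4 (rotate(-2)): offset=0, physical=[G,B,C,D,E,F,f,H], logical=[G,B,C,D,E,F,f,H]
After op 5 (swap(2, 3)): offset=0, physical=[G,B,D,C,E,F,f,H], logical=[G,B,D,C,E,F,f,H]
After op 6 (rotate(-3)): offset=5, physical=[G,B,D,C,E,F,f,H], logical=[F,f,H,G,B,D,C,E]
After op 7 (replace(5, 'g')): offset=5, physical=[G,B,g,C,E,F,f,H], logical=[F,f,H,G,B,g,C,E]
After op 8 (rotate(-2)): offset=3, physical=[G,B,g,C,E,F,f,H], logical=[C,E,F,f,H,G,B,g]

Answer: C,E,F,f,H,G,B,g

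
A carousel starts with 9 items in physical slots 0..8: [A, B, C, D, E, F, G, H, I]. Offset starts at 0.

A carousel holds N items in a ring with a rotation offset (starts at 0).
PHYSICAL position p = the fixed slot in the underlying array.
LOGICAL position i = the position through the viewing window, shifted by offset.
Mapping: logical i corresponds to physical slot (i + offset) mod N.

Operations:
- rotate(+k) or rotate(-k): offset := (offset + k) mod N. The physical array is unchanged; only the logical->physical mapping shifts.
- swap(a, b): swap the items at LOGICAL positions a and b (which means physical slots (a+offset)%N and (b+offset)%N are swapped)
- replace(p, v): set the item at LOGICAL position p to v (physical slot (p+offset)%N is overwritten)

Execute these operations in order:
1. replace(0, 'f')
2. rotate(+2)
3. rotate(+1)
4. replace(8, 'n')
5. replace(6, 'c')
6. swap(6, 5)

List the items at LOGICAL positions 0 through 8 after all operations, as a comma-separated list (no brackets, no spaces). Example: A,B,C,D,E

After op 1 (replace(0, 'f')): offset=0, physical=[f,B,C,D,E,F,G,H,I], logical=[f,B,C,D,E,F,G,H,I]
After op 2 (rotate(+2)): offset=2, physical=[f,B,C,D,E,F,G,H,I], logical=[C,D,E,F,G,H,I,f,B]
After op 3 (rotate(+1)): offset=3, physical=[f,B,C,D,E,F,G,H,I], logical=[D,E,F,G,H,I,f,B,C]
After op 4 (replace(8, 'n')): offset=3, physical=[f,B,n,D,E,F,G,H,I], logical=[D,E,F,G,H,I,f,B,n]
After op 5 (replace(6, 'c')): offset=3, physical=[c,B,n,D,E,F,G,H,I], logical=[D,E,F,G,H,I,c,B,n]
After op 6 (swap(6, 5)): offset=3, physical=[I,B,n,D,E,F,G,H,c], logical=[D,E,F,G,H,c,I,B,n]

Answer: D,E,F,G,H,c,I,B,n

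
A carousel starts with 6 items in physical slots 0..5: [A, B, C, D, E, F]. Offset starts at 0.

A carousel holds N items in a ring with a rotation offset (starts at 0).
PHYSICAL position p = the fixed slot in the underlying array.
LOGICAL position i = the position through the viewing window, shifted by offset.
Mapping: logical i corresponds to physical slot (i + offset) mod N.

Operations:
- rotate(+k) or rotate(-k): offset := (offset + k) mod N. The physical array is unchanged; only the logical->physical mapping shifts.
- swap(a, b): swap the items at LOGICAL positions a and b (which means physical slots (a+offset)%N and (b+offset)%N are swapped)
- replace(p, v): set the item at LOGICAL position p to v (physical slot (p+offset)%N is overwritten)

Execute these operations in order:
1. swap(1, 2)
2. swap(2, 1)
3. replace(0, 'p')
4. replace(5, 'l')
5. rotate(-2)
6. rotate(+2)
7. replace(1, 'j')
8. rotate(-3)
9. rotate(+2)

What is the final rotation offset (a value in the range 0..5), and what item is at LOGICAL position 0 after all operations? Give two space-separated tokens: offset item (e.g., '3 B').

Answer: 5 l

Derivation:
After op 1 (swap(1, 2)): offset=0, physical=[A,C,B,D,E,F], logical=[A,C,B,D,E,F]
After op 2 (swap(2, 1)): offset=0, physical=[A,B,C,D,E,F], logical=[A,B,C,D,E,F]
After op 3 (replace(0, 'p')): offset=0, physical=[p,B,C,D,E,F], logical=[p,B,C,D,E,F]
After op 4 (replace(5, 'l')): offset=0, physical=[p,B,C,D,E,l], logical=[p,B,C,D,E,l]
After op 5 (rotate(-2)): offset=4, physical=[p,B,C,D,E,l], logical=[E,l,p,B,C,D]
After op 6 (rotate(+2)): offset=0, physical=[p,B,C,D,E,l], logical=[p,B,C,D,E,l]
After op 7 (replace(1, 'j')): offset=0, physical=[p,j,C,D,E,l], logical=[p,j,C,D,E,l]
After op 8 (rotate(-3)): offset=3, physical=[p,j,C,D,E,l], logical=[D,E,l,p,j,C]
After op 9 (rotate(+2)): offset=5, physical=[p,j,C,D,E,l], logical=[l,p,j,C,D,E]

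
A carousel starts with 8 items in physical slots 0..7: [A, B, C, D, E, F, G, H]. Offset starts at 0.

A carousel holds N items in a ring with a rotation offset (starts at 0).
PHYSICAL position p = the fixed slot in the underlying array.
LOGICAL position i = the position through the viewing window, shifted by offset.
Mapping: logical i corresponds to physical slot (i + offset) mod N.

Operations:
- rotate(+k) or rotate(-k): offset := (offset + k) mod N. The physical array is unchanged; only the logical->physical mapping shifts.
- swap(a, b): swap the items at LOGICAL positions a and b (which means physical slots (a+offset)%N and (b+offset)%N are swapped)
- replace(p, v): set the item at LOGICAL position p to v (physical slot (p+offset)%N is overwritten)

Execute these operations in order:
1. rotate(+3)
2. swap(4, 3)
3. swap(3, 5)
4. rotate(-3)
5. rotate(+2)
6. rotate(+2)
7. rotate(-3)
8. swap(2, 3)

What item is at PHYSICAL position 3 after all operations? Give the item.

Answer: E

Derivation:
After op 1 (rotate(+3)): offset=3, physical=[A,B,C,D,E,F,G,H], logical=[D,E,F,G,H,A,B,C]
After op 2 (swap(4, 3)): offset=3, physical=[A,B,C,D,E,F,H,G], logical=[D,E,F,H,G,A,B,C]
After op 3 (swap(3, 5)): offset=3, physical=[H,B,C,D,E,F,A,G], logical=[D,E,F,A,G,H,B,C]
After op 4 (rotate(-3)): offset=0, physical=[H,B,C,D,E,F,A,G], logical=[H,B,C,D,E,F,A,G]
After op 5 (rotate(+2)): offset=2, physical=[H,B,C,D,E,F,A,G], logical=[C,D,E,F,A,G,H,B]
After op 6 (rotate(+2)): offset=4, physical=[H,B,C,D,E,F,A,G], logical=[E,F,A,G,H,B,C,D]
After op 7 (rotate(-3)): offset=1, physical=[H,B,C,D,E,F,A,G], logical=[B,C,D,E,F,A,G,H]
After op 8 (swap(2, 3)): offset=1, physical=[H,B,C,E,D,F,A,G], logical=[B,C,E,D,F,A,G,H]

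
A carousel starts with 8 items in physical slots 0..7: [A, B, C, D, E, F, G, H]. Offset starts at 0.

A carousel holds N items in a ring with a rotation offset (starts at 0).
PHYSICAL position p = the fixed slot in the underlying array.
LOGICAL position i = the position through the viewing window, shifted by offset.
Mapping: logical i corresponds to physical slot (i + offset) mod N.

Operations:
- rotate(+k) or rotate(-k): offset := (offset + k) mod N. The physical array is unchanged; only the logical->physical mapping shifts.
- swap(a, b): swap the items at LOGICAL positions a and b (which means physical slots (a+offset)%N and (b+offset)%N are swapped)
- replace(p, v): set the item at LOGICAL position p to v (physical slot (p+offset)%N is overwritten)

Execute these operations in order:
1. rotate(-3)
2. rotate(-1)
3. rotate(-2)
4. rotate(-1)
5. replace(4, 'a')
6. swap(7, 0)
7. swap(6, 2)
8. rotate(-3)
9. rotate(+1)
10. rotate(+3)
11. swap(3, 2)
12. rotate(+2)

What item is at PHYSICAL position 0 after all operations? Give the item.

Answer: B

Derivation:
After op 1 (rotate(-3)): offset=5, physical=[A,B,C,D,E,F,G,H], logical=[F,G,H,A,B,C,D,E]
After op 2 (rotate(-1)): offset=4, physical=[A,B,C,D,E,F,G,H], logical=[E,F,G,H,A,B,C,D]
After op 3 (rotate(-2)): offset=2, physical=[A,B,C,D,E,F,G,H], logical=[C,D,E,F,G,H,A,B]
After op 4 (rotate(-1)): offset=1, physical=[A,B,C,D,E,F,G,H], logical=[B,C,D,E,F,G,H,A]
After op 5 (replace(4, 'a')): offset=1, physical=[A,B,C,D,E,a,G,H], logical=[B,C,D,E,a,G,H,A]
After op 6 (swap(7, 0)): offset=1, physical=[B,A,C,D,E,a,G,H], logical=[A,C,D,E,a,G,H,B]
After op 7 (swap(6, 2)): offset=1, physical=[B,A,C,H,E,a,G,D], logical=[A,C,H,E,a,G,D,B]
After op 8 (rotate(-3)): offset=6, physical=[B,A,C,H,E,a,G,D], logical=[G,D,B,A,C,H,E,a]
After op 9 (rotate(+1)): offset=7, physical=[B,A,C,H,E,a,G,D], logical=[D,B,A,C,H,E,a,G]
After op 10 (rotate(+3)): offset=2, physical=[B,A,C,H,E,a,G,D], logical=[C,H,E,a,G,D,B,A]
After op 11 (swap(3, 2)): offset=2, physical=[B,A,C,H,a,E,G,D], logical=[C,H,a,E,G,D,B,A]
After op 12 (rotate(+2)): offset=4, physical=[B,A,C,H,a,E,G,D], logical=[a,E,G,D,B,A,C,H]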